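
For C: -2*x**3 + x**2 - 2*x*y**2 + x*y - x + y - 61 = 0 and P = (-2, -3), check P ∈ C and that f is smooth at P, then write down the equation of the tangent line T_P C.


Tangent line at P: -50*x - 25*y - 175 = 0.

Step 1: f(-2, -3) = 0, so P lies on C.
Step 2: partial derivatives
  f_x(x, y) = -6*x**2 + 2*x - 2*y**2 + y - 1, f_y(x, y) = -4*x*y + x + 1.
  f_x(P) = -50, f_y(P) = -25 (gradient nonzero, so P is smooth).
Step 3: tangent line at P: -50·(x − -2) + -25·(y − -3) = 0.
Expanding: -50*x - 25*y - 175 = 0.


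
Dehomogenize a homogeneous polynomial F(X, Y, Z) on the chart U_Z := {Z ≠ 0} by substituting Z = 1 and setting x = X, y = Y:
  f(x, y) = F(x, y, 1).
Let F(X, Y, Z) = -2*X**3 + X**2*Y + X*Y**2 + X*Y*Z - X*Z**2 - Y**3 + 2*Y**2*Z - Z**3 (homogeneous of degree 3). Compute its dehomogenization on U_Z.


f(x, y) = -2*x**3 + x**2*y + x*y**2 + x*y - x - y**3 + 2*y**2 - 1

On U_Z we set Z = 1. Each monomial c·X^i·Y^j·Z^k in F becomes c·x^i·y^j·1^k = c·x^i·y^j.
Substituting Z = 1: F(X, Y, 1) = -2*x**3 + x**2*y + x*y**2 + x*y - x - y**3 + 2*y**2 - 1.
Note: deg(f) ≤ deg(F) = 3; strict inequality happens when F is divisible by Z (lost terms).


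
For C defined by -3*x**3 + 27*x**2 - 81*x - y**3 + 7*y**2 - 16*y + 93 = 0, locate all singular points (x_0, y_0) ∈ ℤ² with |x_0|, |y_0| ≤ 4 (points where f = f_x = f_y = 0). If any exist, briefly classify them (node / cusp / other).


Singular points: {(3, 2)}; classification: cusp.

Compute partial derivatives:
  f_x = -9*x**2 + 54*x - 81.
  f_y = -3*y**2 + 14*y - 16.
Scan x_0 ∈ {−4, ..., 4}. For each x_0, f_y(x_0, y) is a polynomial in y; find its integer roots y ∈ {−4, ..., 4}, then test f_x and f at those candidates.
  x = -4: f_y(-4, y) = -3*y**2 + 14*y - 16; vanishes at y ∈ {2}. (-4, 2): f_x = -441 ≠ 0.
  x = -3: f_y(-3, y) = -3*y**2 + 14*y - 16; vanishes at y ∈ {2}. (-3, 2): f_x = -324 ≠ 0.
  x = -2: f_y(-2, y) = -3*y**2 + 14*y - 16; vanishes at y ∈ {2}. (-2, 2): f_x = -225 ≠ 0.
  x = -1: f_y(-1, y) = -3*y**2 + 14*y - 16; vanishes at y ∈ {2}. (-1, 2): f_x = -144 ≠ 0.
  x = 0: f_y(0, y) = -3*y**2 + 14*y - 16; vanishes at y ∈ {2}. (0, 2): f_x = -81 ≠ 0.
  x = 1: f_y(1, y) = -3*y**2 + 14*y - 16; vanishes at y ∈ {2}. (1, 2): f_x = -36 ≠ 0.
  x = 2: f_y(2, y) = -3*y**2 + 14*y - 16; vanishes at y ∈ {2}. (2, 2): f_x = -9 ≠ 0.
  x = 3: f_y(3, y) = -3*y**2 + 14*y - 16; vanishes at y ∈ {2}. (3, 2): f_x = 0, f = 0 — SINGULAR.
  x = 4: f_y(4, y) = -3*y**2 + 14*y - 16; vanishes at y ∈ {2}. (4, 2): f_x = -9 ≠ 0.
Only singular point on the grid: (3, 2).
Classify: substitute x = 3 + u, y = 2 + v and expand: f = -3*u**3 - v**3 + v**2.
No constant or linear terms (consistent with a singular point). Quadratic part: v**2. Cubic part: -3*u**3 - v**3.
The quadratic part v**2 is a perfect square, so there is a single (double) tangent line v = 0, i.e. y = 2. Restricting the cubic part to that line (v = 0) leaves -3*u**3 ≠ 0, so f is not divisible by v and the branch is v² ≈ 3*u**3 to lowest order — this is a cusp.
Classification: cusp.


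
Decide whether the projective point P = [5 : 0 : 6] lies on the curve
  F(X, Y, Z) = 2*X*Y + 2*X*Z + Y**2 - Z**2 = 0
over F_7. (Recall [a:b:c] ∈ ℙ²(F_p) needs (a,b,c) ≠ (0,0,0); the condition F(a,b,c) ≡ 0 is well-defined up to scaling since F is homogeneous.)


F(5,0,6) ≡ 3 (mod 7); P is NOT on the curve.

Evaluate F(5, 0, 6) term-by-term (mod 7).
  2*X*Y ↦ 2·5·0·1 = 0
  2*X*Z ↦ 2·5·1·6 = 60
  Y**2 ↦ 1·1·0·1 = 0
  -Z**2 ↦ -1·1·1·36 = -36
Sum: F(5, 0, 6) = (0) + (60) + (0) + (-36) = 24.
Reducing mod 7: 24 ≡ 3 (mod 7).
Since F(a, b, c) ≡ 3 ≠ 0 (mod 7), P does NOT lie on the curve.


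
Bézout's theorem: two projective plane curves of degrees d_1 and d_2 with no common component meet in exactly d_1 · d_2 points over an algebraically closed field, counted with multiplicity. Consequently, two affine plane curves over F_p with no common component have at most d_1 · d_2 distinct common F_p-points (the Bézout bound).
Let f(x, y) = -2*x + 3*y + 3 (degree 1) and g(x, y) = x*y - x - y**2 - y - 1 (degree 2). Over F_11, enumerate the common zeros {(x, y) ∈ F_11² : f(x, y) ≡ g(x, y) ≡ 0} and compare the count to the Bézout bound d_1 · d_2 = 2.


Common zeros: ∅; count = 0; Bézout bound = 2.

deg(f) = 1, deg(g) = 2, so Bézout bound = 2.
Scan x ∈ F_11. For each x, list the y ∈ F_11 with f(x, y) ≡ 0 and those with g(x, y) ≡ 0 (mod 11); the common zeros in that column are the intersection.
  x = 0: f ≡ 0 at y ∈ {10}; g ≡ 0 at y ∈ ∅; common: ∅.
  x = 1: f ≡ 0 at y ∈ {7}; g ≡ 0 at y ∈ {3, 8}; common: ∅.
  x = 2: f ≡ 0 at y ∈ {4}; g ≡ 0 at y ∈ {6}; common: ∅.
  x = 3: f ≡ 0 at y ∈ {1}; g ≡ 0 at y ∈ ∅; common: ∅.
  x = 4: f ≡ 0 at y ∈ {9}; g ≡ 0 at y ∈ {7}; common: ∅.
  x = 5: f ≡ 0 at y ∈ {6}; g ≡ 0 at y ∈ {5, 10}; common: ∅.
  x = 6: f ≡ 0 at y ∈ {3}; g ≡ 0 at y ∈ ∅; common: ∅.
  x = 7: f ≡ 0 at y ∈ {0}; g ≡ 0 at y ∈ {2, 4}; common: ∅.
  x = 8: f ≡ 0 at y ∈ {8}; g ≡ 0 at y ∈ ∅; common: ∅.
  x = 9: f ≡ 0 at y ∈ {5}; g ≡ 0 at y ∈ ∅; common: ∅.
  x = 10: f ≡ 0 at y ∈ {2}; g ≡ 0 at y ∈ {0, 9}; common: ∅.
Collecting: common zeros = ∅, so the count is 0.
Comparison with the Bézout bound: 0 ≤ 2 = deg(f)·deg(g), as expected for curves with no common component (the affine F_11-count falls short of the bound because intersections may lie at infinity, over extension fields, or carry multiplicity).


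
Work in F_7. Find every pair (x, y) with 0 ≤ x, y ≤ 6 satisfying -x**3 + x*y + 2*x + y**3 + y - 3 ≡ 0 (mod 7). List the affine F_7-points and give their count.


Affine F_7-points: {(0, 2), (1, 4), (1, 5), (2, 0), (2, 2), (2, 5), (3, 4), (4, 5), (5, 2)}; count = 9.

For each of the 49 pairs (x, y) ∈ F_7², evaluate f(x, y) mod 7. Record the zeros.
  x = 0: [0↦4, 1↦6, 2↦0, 3↦6, 4↦2, 5↦1, 6↦2]  zeros at y ∈ {2}
  x = 1: [0↦5, 1↦1, 2↦3, 3↦3, 4↦0, 5↦0, 6↦2]  zeros at y ∈ {4, 5}
  x = 2: [0↦0, 1↦4, 2↦0, 3↦1, 4↦6, 5↦0, 6↦3]  zeros at y ∈ {0, 2, 5}
  x = 3: [0↦4, 1↦2, 2↦6, 3↦1, 4↦0, 5↦2, 6↦6]  zeros at y ∈ {4}
  x = 4: [0↦4, 1↦3, 2↦1, 3↦4, 4↦4, 5↦0, 6↦5]  zeros at y ∈ {5}
  x = 5: [0↦1, 1↦1, 2↦0, 3↦4, 4↦5, 5↦2, 6↦1]  zeros at y ∈ {2}
  x = 6: [0↦3, 1↦4, 2↦4, 3↦2, 4↦4, 5↦2, 6↦2]  zeros at y ∈ ∅
Collecting zeros: affine points = {(0, 2), (1, 4), (1, 5), (2, 0), (2, 2), (2, 5), (3, 4), (4, 5), (5, 2)}.
Total count |C(F_7)_aff| = 9.


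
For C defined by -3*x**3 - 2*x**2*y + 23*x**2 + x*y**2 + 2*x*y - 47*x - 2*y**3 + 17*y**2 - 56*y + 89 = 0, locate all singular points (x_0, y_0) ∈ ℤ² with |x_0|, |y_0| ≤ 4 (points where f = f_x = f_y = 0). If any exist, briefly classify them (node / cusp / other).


Singular points: {(2, 3)}; classification: node.

Compute partial derivatives:
  f_x = -9*x**2 - 4*x*y + 46*x + y**2 + 2*y - 47.
  f_y = -2*x**2 + 2*x*y + 2*x - 6*y**2 + 34*y - 56.
Scan x_0 ∈ {−4, ..., 4}. For each x_0, f_y(x_0, y) is a polynomial in y; find its integer roots y ∈ {−4, ..., 4}, then test f_x and f at those candidates.
  x = -4: f_y(-4, y) = -6*y**2 + 26*y - 96; no integer root y with |y| ≤ 4.
  x = -3: f_y(-3, y) = -6*y**2 + 28*y - 80; no integer root y with |y| ≤ 4.
  x = -2: f_y(-2, y) = -6*y**2 + 30*y - 68; no integer root y with |y| ≤ 4.
  x = -1: f_y(-1, y) = -6*y**2 + 32*y - 60; no integer root y with |y| ≤ 4.
  x = 0: f_y(0, y) = -6*y**2 + 34*y - 56; no integer root y with |y| ≤ 4.
  x = 1: f_y(1, y) = -6*y**2 + 36*y - 56; no integer root y with |y| ≤ 4.
  x = 2: f_y(2, y) = -6*y**2 + 38*y - 60; vanishes at y ∈ {3}. (2, 3): f_x = 0, f = 0 — SINGULAR.
  x = 3: f_y(3, y) = -6*y**2 + 40*y - 68; no integer root y with |y| ≤ 4.
  x = 4: f_y(4, y) = -6*y**2 + 42*y - 80; no integer root y with |y| ≤ 4.
Only singular point on the grid: (2, 3).
Classify: substitute x = 2 + u, y = 3 + v and expand: f = -3*u**3 - 2*u**2*v - u**2 + u*v**2 - 2*v**3 + v**2.
No constant or linear terms (consistent with a singular point). Quadratic part: -u**2 + v**2. Cubic part: -3*u**3 - 2*u**2*v + u*v**2 - 2*v**3.
The quadratic part v**2 - u**2 = (v − u)(v + u) splits into two distinct linear factors, so there are two distinct tangent lines y − 3 = ±(x − 2) — this is a node (ordinary double point).
Classification: node.


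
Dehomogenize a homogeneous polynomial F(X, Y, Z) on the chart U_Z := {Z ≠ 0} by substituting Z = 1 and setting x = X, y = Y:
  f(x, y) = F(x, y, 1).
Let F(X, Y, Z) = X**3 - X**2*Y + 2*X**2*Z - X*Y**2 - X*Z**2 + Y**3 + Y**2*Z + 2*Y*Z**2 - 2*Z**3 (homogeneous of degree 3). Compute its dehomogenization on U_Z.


f(x, y) = x**3 - x**2*y + 2*x**2 - x*y**2 - x + y**3 + y**2 + 2*y - 2

On U_Z we set Z = 1. Each monomial c·X^i·Y^j·Z^k in F becomes c·x^i·y^j·1^k = c·x^i·y^j.
Substituting Z = 1: F(X, Y, 1) = x**3 - x**2*y + 2*x**2 - x*y**2 - x + y**3 + y**2 + 2*y - 2.
Note: deg(f) ≤ deg(F) = 3; strict inequality happens when F is divisible by Z (lost terms).


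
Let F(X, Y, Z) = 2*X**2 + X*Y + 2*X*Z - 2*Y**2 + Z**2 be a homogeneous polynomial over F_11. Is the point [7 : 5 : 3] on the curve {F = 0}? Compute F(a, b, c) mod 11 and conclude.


F(7,5,3) ≡ 2 (mod 11); P is NOT on the curve.

Evaluate F(7, 5, 3) term-by-term (mod 11).
  2*X**2 ↦ 2·49·1·1 = 98
  X*Y ↦ 1·7·5·1 = 35
  2*X*Z ↦ 2·7·1·3 = 42
  -2*Y**2 ↦ -2·1·25·1 = -50
  Z**2 ↦ 1·1·1·9 = 9
Sum: F(7, 5, 3) = (98) + (35) + (42) + (-50) + (9) = 134.
Reducing mod 11: 134 ≡ 2 (mod 11).
Since F(a, b, c) ≡ 2 ≠ 0 (mod 11), P does NOT lie on the curve.


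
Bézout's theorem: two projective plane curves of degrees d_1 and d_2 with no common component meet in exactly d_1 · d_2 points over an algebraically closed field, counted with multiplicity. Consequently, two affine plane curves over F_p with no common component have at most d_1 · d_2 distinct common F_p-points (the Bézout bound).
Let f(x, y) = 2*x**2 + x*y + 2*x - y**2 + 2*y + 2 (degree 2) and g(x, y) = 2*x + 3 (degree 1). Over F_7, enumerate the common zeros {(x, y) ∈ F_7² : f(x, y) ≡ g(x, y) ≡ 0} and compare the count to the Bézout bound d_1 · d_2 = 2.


Common zeros: {(2, 0), (2, 4)}; count = 2; Bézout bound = 2.

deg(f) = 2, deg(g) = 1, so Bézout bound = 2.
Scan x ∈ F_7. For each x, list the y ∈ F_7 with f(x, y) ≡ 0 and those with g(x, y) ≡ 0 (mod 7); the common zeros in that column are the intersection.
  x = 0: f ≡ 0 at y ∈ ∅; g ≡ 0 at y ∈ ∅; common: ∅.
  x = 1: f ≡ 0 at y ∈ ∅; g ≡ 0 at y ∈ ∅; common: ∅.
  x = 2: f ≡ 0 at y ∈ {0, 4}; g ≡ 0 at y ∈ {0, 1, 2, 3, 4, 5, 6}; common: {0, 4}.
  x = 3: f ≡ 0 at y ∈ ∅; g ≡ 0 at y ∈ ∅; common: ∅.
  x = 4: f ≡ 0 at y ∈ {0, 6}; g ≡ 0 at y ∈ ∅; common: ∅.
  x = 5: f ≡ 0 at y ∈ ∅; g ≡ 0 at y ∈ ∅; common: ∅.
  x = 6: f ≡ 0 at y ∈ {2, 6}; g ≡ 0 at y ∈ ∅; common: ∅.
Collecting: common zeros = {(2, 0), (2, 4)}, so the count is 2.
Comparison with the Bézout bound: 2 ≤ 2 = deg(f)·deg(g), as expected for curves with no common component (the bound is attained).


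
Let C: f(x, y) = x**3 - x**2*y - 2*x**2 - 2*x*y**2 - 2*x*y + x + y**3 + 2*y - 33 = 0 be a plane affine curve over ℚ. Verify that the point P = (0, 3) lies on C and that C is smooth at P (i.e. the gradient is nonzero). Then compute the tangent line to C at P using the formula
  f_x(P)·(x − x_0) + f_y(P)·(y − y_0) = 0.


Tangent line at P: -23*x + 29*y - 87 = 0.

Step 1: f(0, 3) = 0, so P lies on C.
Step 2: partial derivatives
  f_x(x, y) = 3*x**2 - 2*x*y - 4*x - 2*y**2 - 2*y + 1, f_y(x, y) = -x**2 - 4*x*y - 2*x + 3*y**2 + 2.
  f_x(P) = -23, f_y(P) = 29 (gradient nonzero, so P is smooth).
Step 3: tangent line at P: -23·(x − 0) + 29·(y − 3) = 0.
Expanding: -23*x + 29*y - 87 = 0.


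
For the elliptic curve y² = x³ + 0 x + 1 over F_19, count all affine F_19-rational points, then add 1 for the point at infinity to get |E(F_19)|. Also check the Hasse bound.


Affine points = {(0, 1), (0, 18), (2, 3), (2, 16), (3, 3), (3, 16), (8, 0), (12, 0), (14, 3), (14, 16), (18, 0)}; affine count = 11; |E(F_19)| = 12.

Discriminant check: Δ ∝ 4a³ + 27b² = 4·0³ + 27·1² = 4·0 + 27·1 ≡ 8 (mod 19). Nonzero ⇒ E is nonsingular.
For each x ∈ F_19, compute rhs = x³ + 0·x + 1 mod 19, then count y ∈ F_19 with y² ≡ rhs.
  x = 0: rhs = 1, matching y values: 1, 18 (2 points).
  x = 1: rhs = 2, matching y values: none (0 points).
  x = 2: rhs = 9, matching y values: 3, 16 (2 points).
  x = 3: rhs = 9, matching y values: 3, 16 (2 points).
  x = 4: rhs = 8, matching y values: none (0 points).
  x = 5: rhs = 12, matching y values: none (0 points).
  x = 6: rhs = 8, matching y values: none (0 points).
  x = 7: rhs = 2, matching y values: none (0 points).
  x = 8: rhs = 0, matching y values: 0 (1 points).
  x = 9: rhs = 8, matching y values: none (0 points).
  x = 10: rhs = 13, matching y values: none (0 points).
  x = 11: rhs = 2, matching y values: none (0 points).
  x = 12: rhs = 0, matching y values: 0 (1 points).
  x = 13: rhs = 13, matching y values: none (0 points).
  x = 14: rhs = 9, matching y values: 3, 16 (2 points).
  x = 15: rhs = 13, matching y values: none (0 points).
  x = 16: rhs = 12, matching y values: none (0 points).
  x = 17: rhs = 12, matching y values: none (0 points).
  x = 18: rhs = 0, matching y values: 0 (1 points).
Total affine count: 11.
Full point count |E(F_19)| = 11 + 1 = 12.
Hasse bound: |12 − (19+1)| = |-8| = 8 ≤ 2√19 ≈ 8.7178 ✓.


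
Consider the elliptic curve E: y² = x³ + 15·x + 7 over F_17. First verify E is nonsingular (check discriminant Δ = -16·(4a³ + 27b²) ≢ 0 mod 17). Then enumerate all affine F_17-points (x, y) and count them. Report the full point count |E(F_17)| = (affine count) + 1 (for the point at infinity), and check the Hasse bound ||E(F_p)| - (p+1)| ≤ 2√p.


Affine points = {(7, 8), (7, 9), (9, 2), (9, 15), (10, 1), (10, 16), (13, 6), (13, 11), (16, 5), (16, 12)}; affine count = 10; |E(F_17)| = 11.

Discriminant check: Δ ∝ 4a³ + 27b² = 4·15³ + 27·7² = 4·3375 + 27·49 ≡ 16 (mod 17). Nonzero ⇒ E is nonsingular.
For each x ∈ F_17, compute rhs = x³ + 15·x + 7 mod 17, then count y ∈ F_17 with y² ≡ rhs.
  x = 0: rhs = 7, matching y values: none (0 points).
  x = 1: rhs = 6, matching y values: none (0 points).
  x = 2: rhs = 11, matching y values: none (0 points).
  x = 3: rhs = 11, matching y values: none (0 points).
  x = 4: rhs = 12, matching y values: none (0 points).
  x = 5: rhs = 3, matching y values: none (0 points).
  x = 6: rhs = 7, matching y values: none (0 points).
  x = 7: rhs = 13, matching y values: 8, 9 (2 points).
  x = 8: rhs = 10, matching y values: none (0 points).
  x = 9: rhs = 4, matching y values: 2, 15 (2 points).
  x = 10: rhs = 1, matching y values: 1, 16 (2 points).
  x = 11: rhs = 7, matching y values: none (0 points).
  x = 12: rhs = 11, matching y values: none (0 points).
  x = 13: rhs = 2, matching y values: 6, 11 (2 points).
  x = 14: rhs = 3, matching y values: none (0 points).
  x = 15: rhs = 3, matching y values: none (0 points).
  x = 16: rhs = 8, matching y values: 5, 12 (2 points).
Total affine count: 10.
Full point count |E(F_17)| = 10 + 1 = 11.
Hasse bound: |11 − (17+1)| = |-7| = 7 ≤ 2√17 ≈ 8.2462 ✓.


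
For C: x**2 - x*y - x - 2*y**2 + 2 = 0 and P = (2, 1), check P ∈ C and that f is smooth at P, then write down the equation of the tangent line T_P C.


Tangent line at P: 2*x - 6*y + 2 = 0.

Step 1: f(2, 1) = 0, so P lies on C.
Step 2: partial derivatives
  f_x(x, y) = 2*x - y - 1, f_y(x, y) = -x - 4*y.
  f_x(P) = 2, f_y(P) = -6 (gradient nonzero, so P is smooth).
Step 3: tangent line at P: 2·(x − 2) + -6·(y − 1) = 0.
Expanding: 2*x - 6*y + 2 = 0.


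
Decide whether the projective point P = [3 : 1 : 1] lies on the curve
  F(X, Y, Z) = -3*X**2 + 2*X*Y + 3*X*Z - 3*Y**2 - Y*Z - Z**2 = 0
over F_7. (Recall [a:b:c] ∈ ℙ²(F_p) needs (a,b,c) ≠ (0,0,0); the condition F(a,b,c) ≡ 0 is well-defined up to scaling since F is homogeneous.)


F(3,1,1) ≡ 4 (mod 7); P is NOT on the curve.

Evaluate F(3, 1, 1) term-by-term (mod 7).
  -3*X**2 ↦ -3·9·1·1 = -27
  2*X*Y ↦ 2·3·1·1 = 6
  3*X*Z ↦ 3·3·1·1 = 9
  -3*Y**2 ↦ -3·1·1·1 = -3
  -Y*Z ↦ -1·1·1·1 = -1
  -Z**2 ↦ -1·1·1·1 = -1
Sum: F(3, 1, 1) = (-27) + (6) + (9) + (-3) + (-1) + (-1) = -17.
Reducing mod 7: -17 ≡ 4 (mod 7).
Since F(a, b, c) ≡ 4 ≠ 0 (mod 7), P does NOT lie on the curve.


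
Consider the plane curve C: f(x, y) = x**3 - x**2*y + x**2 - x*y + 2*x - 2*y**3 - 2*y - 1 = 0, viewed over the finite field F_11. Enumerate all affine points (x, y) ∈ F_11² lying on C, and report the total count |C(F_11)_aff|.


Affine F_11-points: {(2, 5), (3, 3), (3, 4), (4, 3), (6, 3), (9, 2)}; count = 6.

For each of the 121 pairs (x, y) ∈ F_11², evaluate f(x, y) mod 11. Record the zeros.
  x = 0: [0↦10, 1↦6, 2↦1, 3↦5, 4↦6, 5↦3, 6↦6, 7↦3, 8↦4, 9↦8, 10↦3]  zeros at y ∈ ∅
  x = 1: [0↦3, 1↦8, 2↦1, 3↦3, 4↦2, 5↦8, 6↦9, 7↦4, 8↦3, 9↦5, 10↦9]  zeros at y ∈ ∅
  x = 2: [0↦4, 1↦5, 2↦5, 3↦3, 4↦9, 5↦0, 6↦8, 7↦10, 8↦5, 9↦3, 10↦3]  zeros at y ∈ {5}
  x = 3: [0↦8, 1↦3, 2↦8, 3↦0, 4↦0, 5↦7, 6↦9, 7↦5, 8↦5, 9↦8, 10↦2]  zeros at y ∈ {3, 4}
  x = 4: [0↦10, 1↦8, 2↦5, 3↦0, 4↦3, 5↦2, 6↦7, 7↦6, 8↦9, 9↦4, 10↦1]  zeros at y ∈ {3}
  x = 5: [0↦5, 1↦4, 2↦2, 3↦9, 4↦2, 5↦2, 6↦8, 7↦8, 8↦1, 9↦8, 10↦6]  zeros at y ∈ ∅
  x = 6: [0↦10, 1↦8, 2↦5, 3↦0, 4↦3, 5↦2, 6↦7, 7↦6, 8↦9, 9↦4, 10↦1]  zeros at y ∈ {3}
  x = 7: [0↦9, 1↦4, 2↦9, 3↦1, 4↦1, 5↦8, 6↦10, 7↦6, 8↦6, 9↦9, 10↦3]  zeros at y ∈ ∅
  x = 8: [0↦8, 1↦9, 2↦9, 3↦7, 4↦2, 5↦4, 6↦1, 7↦3, 8↦9, 9↦7, 10↦7]  zeros at y ∈ ∅
  x = 9: [0↦2, 1↦7, 2↦0, 3↦2, 4↦1, 5↦7, 6↦8, 7↦3, 8↦2, 9↦4, 10↦8]  zeros at y ∈ {2}
  x = 10: [0↦8, 1↦4, 2↦10, 3↦3, 4↦4, 5↦1, 6↦4, 7↦1, 8↦2, 9↦6, 10↦1]  zeros at y ∈ ∅
Collecting zeros: affine points = {(2, 5), (3, 3), (3, 4), (4, 3), (6, 3), (9, 2)}.
Total count |C(F_11)_aff| = 6.


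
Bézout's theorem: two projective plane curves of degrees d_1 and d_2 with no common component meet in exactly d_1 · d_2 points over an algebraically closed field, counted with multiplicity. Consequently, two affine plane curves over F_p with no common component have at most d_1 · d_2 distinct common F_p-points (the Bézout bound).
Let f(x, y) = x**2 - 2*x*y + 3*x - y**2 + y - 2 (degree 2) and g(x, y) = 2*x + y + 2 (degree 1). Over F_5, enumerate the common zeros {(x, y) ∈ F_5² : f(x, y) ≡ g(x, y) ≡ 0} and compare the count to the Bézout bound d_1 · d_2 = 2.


Common zeros: {(1, 1), (2, 4)}; count = 2; Bézout bound = 2.

deg(f) = 2, deg(g) = 1, so Bézout bound = 2.
Scan x ∈ F_5. For each x, list the y ∈ F_5 with f(x, y) ≡ 0 and those with g(x, y) ≡ 0 (mod 5); the common zeros in that column are the intersection.
  x = 0: f ≡ 0 at y ∈ ∅; g ≡ 0 at y ∈ {3}; common: ∅.
  x = 1: f ≡ 0 at y ∈ {1, 3}; g ≡ 0 at y ∈ {1}; common: {1}.
  x = 2: f ≡ 0 at y ∈ {3, 4}; g ≡ 0 at y ∈ {4}; common: {4}.
  x = 3: f ≡ 0 at y ∈ {1, 4}; g ≡ 0 at y ∈ {2}; common: ∅.
  x = 4: f ≡ 0 at y ∈ ∅; g ≡ 0 at y ∈ {0}; common: ∅.
Collecting: common zeros = {(1, 1), (2, 4)}, so the count is 2.
Comparison with the Bézout bound: 2 ≤ 2 = deg(f)·deg(g), as expected for curves with no common component (the bound is attained).


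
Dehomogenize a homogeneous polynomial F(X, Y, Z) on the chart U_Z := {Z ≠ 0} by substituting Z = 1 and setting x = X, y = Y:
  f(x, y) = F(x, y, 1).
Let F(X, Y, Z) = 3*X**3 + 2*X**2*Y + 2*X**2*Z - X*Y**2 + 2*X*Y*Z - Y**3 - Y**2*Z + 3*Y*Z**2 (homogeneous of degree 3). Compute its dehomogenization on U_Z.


f(x, y) = 3*x**3 + 2*x**2*y + 2*x**2 - x*y**2 + 2*x*y - y**3 - y**2 + 3*y

On U_Z we set Z = 1. Each monomial c·X^i·Y^j·Z^k in F becomes c·x^i·y^j·1^k = c·x^i·y^j.
Substituting Z = 1: F(X, Y, 1) = 3*x**3 + 2*x**2*y + 2*x**2 - x*y**2 + 2*x*y - y**3 - y**2 + 3*y.
Note: deg(f) ≤ deg(F) = 3; strict inequality happens when F is divisible by Z (lost terms).


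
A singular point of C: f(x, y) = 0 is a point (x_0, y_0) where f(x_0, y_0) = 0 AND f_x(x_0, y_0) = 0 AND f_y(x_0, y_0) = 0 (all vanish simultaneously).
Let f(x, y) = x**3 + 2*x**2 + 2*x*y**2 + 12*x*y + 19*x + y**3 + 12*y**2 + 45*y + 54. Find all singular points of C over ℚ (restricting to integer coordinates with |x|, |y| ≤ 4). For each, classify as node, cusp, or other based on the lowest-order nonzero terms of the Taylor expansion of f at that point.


Singular points: {(-1, -3)}; classification: node.

Compute partial derivatives:
  f_x = 3*x**2 + 4*x + 2*y**2 + 12*y + 19.
  f_y = 4*x*y + 12*x + 3*y**2 + 24*y + 45.
Scan x_0 ∈ {−4, ..., 4}. For each x_0, f_y(x_0, y) is a polynomial in y; find its integer roots y ∈ {−4, ..., 4}, then test f_x and f at those candidates.
  x = -4: f_y(-4, y) = 3*y**2 + 8*y - 3; vanishes at y ∈ {-3}. (-4, -3): f_x = 33 ≠ 0.
  x = -3: f_y(-3, y) = 3*y**2 + 12*y + 9; vanishes at y ∈ {-3, -1}. (-3, -3): f_x = 16 ≠ 0; (-3, -1): f_x = 24 ≠ 0.
  x = -2: f_y(-2, y) = 3*y**2 + 16*y + 21; vanishes at y ∈ {-3}. (-2, -3): f_x = 5 ≠ 0.
  x = -1: f_y(-1, y) = 3*y**2 + 20*y + 33; vanishes at y ∈ {-3}. (-1, -3): f_x = 0, f = 0 — SINGULAR.
  x = 0: f_y(0, y) = 3*y**2 + 24*y + 45; vanishes at y ∈ {-3}. (0, -3): f_x = 1 ≠ 0.
  x = 1: f_y(1, y) = 3*y**2 + 28*y + 57; vanishes at y ∈ {-3}. (1, -3): f_x = 8 ≠ 0.
  x = 2: f_y(2, y) = 3*y**2 + 32*y + 69; vanishes at y ∈ {-3}. (2, -3): f_x = 21 ≠ 0.
  x = 3: f_y(3, y) = 3*y**2 + 36*y + 81; vanishes at y ∈ {-3}. (3, -3): f_x = 40 ≠ 0.
  x = 4: f_y(4, y) = 3*y**2 + 40*y + 93; vanishes at y ∈ {-3}. (4, -3): f_x = 65 ≠ 0.
Only singular point on the grid: (-1, -3).
Classify: substitute x = -1 + u, y = -3 + v and expand: f = u**3 - u**2 + 2*u*v**2 + v**3 + v**2.
No constant or linear terms (consistent with a singular point). Quadratic part: -u**2 + v**2. Cubic part: u**3 + 2*u*v**2 + v**3.
The quadratic part v**2 - u**2 = (v − u)(v + u) splits into two distinct linear factors, so there are two distinct tangent lines y − -3 = ±(x − -1) — this is a node (ordinary double point).
Classification: node.


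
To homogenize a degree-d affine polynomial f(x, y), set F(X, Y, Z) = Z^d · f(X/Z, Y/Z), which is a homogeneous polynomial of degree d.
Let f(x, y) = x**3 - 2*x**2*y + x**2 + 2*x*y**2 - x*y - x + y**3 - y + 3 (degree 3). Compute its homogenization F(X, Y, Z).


F(X, Y, Z) = X**3 - 2*X**2*Y + X**2*Z + 2*X*Y**2 - X*Y*Z - X*Z**2 + Y**3 - Y*Z**2 + 3*Z**3

deg(f) = 3.
Substitute x = X/Z, y = Y/Z into f, then multiply by Z^3.
  monomial 1·x^3·y^0 ↦ 1·X^3·Y^0·Z^0.
  monomial -2·x^2·y^1 ↦ -2·X^2·Y^1·Z^0.
  monomial 1·x^2·y^0 ↦ 1·X^2·Y^0·Z^1.
  monomial 2·x^1·y^2 ↦ 2·X^1·Y^2·Z^0.
  monomial -1·x^1·y^1 ↦ -1·X^1·Y^1·Z^1.
  monomial -1·x^1·y^0 ↦ -1·X^1·Y^0·Z^2.
  monomial 1·x^0·y^3 ↦ 1·X^0·Y^3·Z^0.
  monomial -1·x^0·y^1 ↦ -1·X^0·Y^1·Z^2.
  monomial 3·x^0·y^0 ↦ 3·X^0·Y^0·Z^3.
Collecting: F(X, Y, Z) = X**3 - 2*X**2*Y + X**2*Z + 2*X*Y**2 - X*Y*Z - X*Z**2 + Y**3 - Y*Z**2 + 3*Z**3.


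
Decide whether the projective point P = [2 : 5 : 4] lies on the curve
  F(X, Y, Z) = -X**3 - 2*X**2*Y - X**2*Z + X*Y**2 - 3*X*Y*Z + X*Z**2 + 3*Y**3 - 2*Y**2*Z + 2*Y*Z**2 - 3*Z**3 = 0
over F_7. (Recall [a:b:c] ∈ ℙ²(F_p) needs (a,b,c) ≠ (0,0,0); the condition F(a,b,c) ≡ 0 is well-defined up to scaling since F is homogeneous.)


F(2,5,4) ≡ 6 (mod 7); P is NOT on the curve.

Evaluate F(2, 5, 4) term-by-term (mod 7).
  -X**3 ↦ -1·8·1·1 = -8
  -2*X**2*Y ↦ -2·4·5·1 = -40
  -X**2*Z ↦ -1·4·1·4 = -16
  X*Y**2 ↦ 1·2·25·1 = 50
  -3*X*Y*Z ↦ -3·2·5·4 = -120
  X*Z**2 ↦ 1·2·1·16 = 32
  3*Y**3 ↦ 3·1·125·1 = 375
  -2*Y**2*Z ↦ -2·1·25·4 = -200
  2*Y*Z**2 ↦ 2·1·5·16 = 160
  -3*Z**3 ↦ -3·1·1·64 = -192
Sum: F(2, 5, 4) = (-8) + (-40) + (-16) + (50) + (-120) + (32) + (375) + (-200) + (160) + (-192) = 41.
Reducing mod 7: 41 ≡ 6 (mod 7).
Since F(a, b, c) ≡ 6 ≠ 0 (mod 7), P does NOT lie on the curve.


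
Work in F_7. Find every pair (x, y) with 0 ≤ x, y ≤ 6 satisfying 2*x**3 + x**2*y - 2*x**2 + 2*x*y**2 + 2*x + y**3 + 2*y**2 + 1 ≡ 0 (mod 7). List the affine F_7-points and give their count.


Affine F_7-points: {(2, 4), (2, 5), (2, 6), (3, 5), (4, 0), (4, 5), (4, 6), (5, 4), (6, 4), (6, 6)}; count = 10.

For each of the 49 pairs (x, y) ∈ F_7², evaluate f(x, y) mod 7. Record the zeros.
  x = 0: [0↦1, 1↦4, 2↦3, 3↦4, 4↦6, 5↦1, 6↦2]  zeros at y ∈ ∅
  x = 1: [0↦3, 1↦2, 2↦1, 3↦6, 4↦2, 5↦2, 6↦5]  zeros at y ∈ ∅
  x = 2: [0↦6, 1↦3, 2↦4, 3↦1, 4↦0, 5↦0, 6↦0]  zeros at y ∈ {4, 5, 6}
  x = 3: [0↦1, 1↦5, 2↦3, 3↦1, 4↦5, 5↦0, 6↦6]  zeros at y ∈ {5}
  x = 4: [0↦0, 1↦6, 2↦3, 3↦4, 4↦1, 5↦0, 6↦0]  zeros at y ∈ {0, 5, 6}
  x = 5: [0↦1, 1↦4, 2↦2, 3↦1, 4↦0, 5↦5, 6↦1]  zeros at y ∈ {4}
  x = 6: [0↦2, 1↦4, 2↦5, 3↦4, 4↦0, 5↦6, 6↦0]  zeros at y ∈ {4, 6}
Collecting zeros: affine points = {(2, 4), (2, 5), (2, 6), (3, 5), (4, 0), (4, 5), (4, 6), (5, 4), (6, 4), (6, 6)}.
Total count |C(F_7)_aff| = 10.


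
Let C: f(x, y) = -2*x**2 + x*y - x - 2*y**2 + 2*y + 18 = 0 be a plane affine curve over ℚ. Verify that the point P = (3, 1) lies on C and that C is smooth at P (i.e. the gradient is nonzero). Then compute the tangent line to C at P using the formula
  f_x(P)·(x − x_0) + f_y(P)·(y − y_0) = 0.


Tangent line at P: -12*x + y + 35 = 0.

Step 1: f(3, 1) = 0, so P lies on C.
Step 2: partial derivatives
  f_x(x, y) = -4*x + y - 1, f_y(x, y) = x - 4*y + 2.
  f_x(P) = -12, f_y(P) = 1 (gradient nonzero, so P is smooth).
Step 3: tangent line at P: -12·(x − 3) + 1·(y − 1) = 0.
Expanding: -12*x + y + 35 = 0.


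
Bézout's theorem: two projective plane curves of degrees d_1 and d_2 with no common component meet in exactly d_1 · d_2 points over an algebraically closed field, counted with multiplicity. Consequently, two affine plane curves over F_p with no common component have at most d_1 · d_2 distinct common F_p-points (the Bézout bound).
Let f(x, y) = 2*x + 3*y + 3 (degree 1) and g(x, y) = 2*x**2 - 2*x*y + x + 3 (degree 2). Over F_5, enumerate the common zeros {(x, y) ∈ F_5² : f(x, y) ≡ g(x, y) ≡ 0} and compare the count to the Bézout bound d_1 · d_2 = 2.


Common zeros: {(4, 3)}; count = 1; Bézout bound = 2.

deg(f) = 1, deg(g) = 2, so Bézout bound = 2.
Scan x ∈ F_5. For each x, list the y ∈ F_5 with f(x, y) ≡ 0 and those with g(x, y) ≡ 0 (mod 5); the common zeros in that column are the intersection.
  x = 0: f ≡ 0 at y ∈ {4}; g ≡ 0 at y ∈ ∅; common: ∅.
  x = 1: f ≡ 0 at y ∈ {0}; g ≡ 0 at y ∈ {3}; common: ∅.
  x = 2: f ≡ 0 at y ∈ {1}; g ≡ 0 at y ∈ {2}; common: ∅.
  x = 3: f ≡ 0 at y ∈ {2}; g ≡ 0 at y ∈ {4}; common: ∅.
  x = 4: f ≡ 0 at y ∈ {3}; g ≡ 0 at y ∈ {3}; common: {3}.
Collecting: common zeros = {(4, 3)}, so the count is 1.
Comparison with the Bézout bound: 1 ≤ 2 = deg(f)·deg(g), as expected for curves with no common component (the affine F_5-count falls short of the bound because intersections may lie at infinity, over extension fields, or carry multiplicity).


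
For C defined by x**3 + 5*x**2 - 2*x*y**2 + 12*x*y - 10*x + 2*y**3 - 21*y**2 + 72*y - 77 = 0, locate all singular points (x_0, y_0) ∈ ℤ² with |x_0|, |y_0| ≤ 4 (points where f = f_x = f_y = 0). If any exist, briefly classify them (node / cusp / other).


Singular points: {(-2, 3)}; classification: node.

Compute partial derivatives:
  f_x = 3*x**2 + 10*x - 2*y**2 + 12*y - 10.
  f_y = -4*x*y + 12*x + 6*y**2 - 42*y + 72.
Scan x_0 ∈ {−4, ..., 4}. For each x_0, f_y(x_0, y) is a polynomial in y; find its integer roots y ∈ {−4, ..., 4}, then test f_x and f at those candidates.
  x = -4: f_y(-4, y) = 6*y**2 - 26*y + 24; vanishes at y ∈ {3}. (-4, 3): f_x = 16 ≠ 0.
  x = -3: f_y(-3, y) = 6*y**2 - 30*y + 36; vanishes at y ∈ {2, 3}. (-3, 2): f_x = 3 ≠ 0; (-3, 3): f_x = 5 ≠ 0.
  x = -2: f_y(-2, y) = 6*y**2 - 34*y + 48; vanishes at y ∈ {3}. (-2, 3): f_x = 0, f = 0 — SINGULAR.
  x = -1: f_y(-1, y) = 6*y**2 - 38*y + 60; vanishes at y ∈ {3}. (-1, 3): f_x = 1 ≠ 0.
  x = 0: f_y(0, y) = 6*y**2 - 42*y + 72; vanishes at y ∈ {3, 4}. (0, 3): f_x = 8 ≠ 0; (0, 4): f_x = 6 ≠ 0.
  x = 1: f_y(1, y) = 6*y**2 - 46*y + 84; vanishes at y ∈ {3}. (1, 3): f_x = 21 ≠ 0.
  x = 2: f_y(2, y) = 6*y**2 - 50*y + 96; vanishes at y ∈ {3}. (2, 3): f_x = 40 ≠ 0.
  x = 3: f_y(3, y) = 6*y**2 - 54*y + 108; vanishes at y ∈ {3}. (3, 3): f_x = 65 ≠ 0.
  x = 4: f_y(4, y) = 6*y**2 - 58*y + 120; vanishes at y ∈ {3}. (4, 3): f_x = 96 ≠ 0.
Only singular point on the grid: (-2, 3).
Classify: substitute x = -2 + u, y = 3 + v and expand: f = u**3 - u**2 - 2*u*v**2 + 2*v**3 + v**2.
No constant or linear terms (consistent with a singular point). Quadratic part: -u**2 + v**2. Cubic part: u**3 - 2*u*v**2 + 2*v**3.
The quadratic part v**2 - u**2 = (v − u)(v + u) splits into two distinct linear factors, so there are two distinct tangent lines y − 3 = ±(x − -2) — this is a node (ordinary double point).
Classification: node.


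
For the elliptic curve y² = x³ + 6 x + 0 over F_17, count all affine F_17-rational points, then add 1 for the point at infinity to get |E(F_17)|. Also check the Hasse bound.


Affine points = {(0, 0), (5, 6), (5, 11), (8, 4), (8, 13), (9, 1), (9, 16), (12, 7), (12, 10)}; affine count = 9; |E(F_17)| = 10.

Discriminant check: Δ ∝ 4a³ + 27b² = 4·6³ + 27·0² = 4·216 + 27·0 ≡ 14 (mod 17). Nonzero ⇒ E is nonsingular.
For each x ∈ F_17, compute rhs = x³ + 6·x + 0 mod 17, then count y ∈ F_17 with y² ≡ rhs.
  x = 0: rhs = 0, matching y values: 0 (1 points).
  x = 1: rhs = 7, matching y values: none (0 points).
  x = 2: rhs = 3, matching y values: none (0 points).
  x = 3: rhs = 11, matching y values: none (0 points).
  x = 4: rhs = 3, matching y values: none (0 points).
  x = 5: rhs = 2, matching y values: 6, 11 (2 points).
  x = 6: rhs = 14, matching y values: none (0 points).
  x = 7: rhs = 11, matching y values: none (0 points).
  x = 8: rhs = 16, matching y values: 4, 13 (2 points).
  x = 9: rhs = 1, matching y values: 1, 16 (2 points).
  x = 10: rhs = 6, matching y values: none (0 points).
  x = 11: rhs = 3, matching y values: none (0 points).
  x = 12: rhs = 15, matching y values: 7, 10 (2 points).
  x = 13: rhs = 14, matching y values: none (0 points).
  x = 14: rhs = 6, matching y values: none (0 points).
  x = 15: rhs = 14, matching y values: none (0 points).
  x = 16: rhs = 10, matching y values: none (0 points).
Total affine count: 9.
Full point count |E(F_17)| = 9 + 1 = 10.
Hasse bound: |10 − (17+1)| = |-8| = 8 ≤ 2√17 ≈ 8.2462 ✓.


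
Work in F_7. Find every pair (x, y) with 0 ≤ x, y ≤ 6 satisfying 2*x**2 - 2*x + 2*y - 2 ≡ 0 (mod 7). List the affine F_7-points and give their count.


Affine F_7-points: {(0, 1), (1, 1), (2, 6), (3, 2), (4, 3), (5, 2), (6, 6)}; count = 7.

For each of the 49 pairs (x, y) ∈ F_7², evaluate f(x, y) mod 7. Record the zeros.
  x = 0: [0↦5, 1↦0, 2↦2, 3↦4, 4↦6, 5↦1, 6↦3]  zeros at y ∈ {1}
  x = 1: [0↦5, 1↦0, 2↦2, 3↦4, 4↦6, 5↦1, 6↦3]  zeros at y ∈ {1}
  x = 2: [0↦2, 1↦4, 2↦6, 3↦1, 4↦3, 5↦5, 6↦0]  zeros at y ∈ {6}
  x = 3: [0↦3, 1↦5, 2↦0, 3↦2, 4↦4, 5↦6, 6↦1]  zeros at y ∈ {2}
  x = 4: [0↦1, 1↦3, 2↦5, 3↦0, 4↦2, 5↦4, 6↦6]  zeros at y ∈ {3}
  x = 5: [0↦3, 1↦5, 2↦0, 3↦2, 4↦4, 5↦6, 6↦1]  zeros at y ∈ {2}
  x = 6: [0↦2, 1↦4, 2↦6, 3↦1, 4↦3, 5↦5, 6↦0]  zeros at y ∈ {6}
Collecting zeros: affine points = {(0, 1), (1, 1), (2, 6), (3, 2), (4, 3), (5, 2), (6, 6)}.
Total count |C(F_7)_aff| = 7.


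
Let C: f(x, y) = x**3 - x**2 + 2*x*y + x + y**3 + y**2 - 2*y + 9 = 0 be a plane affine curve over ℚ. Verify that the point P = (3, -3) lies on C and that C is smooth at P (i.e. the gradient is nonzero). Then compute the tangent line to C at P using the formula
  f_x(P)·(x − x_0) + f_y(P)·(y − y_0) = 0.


Tangent line at P: 16*x + 25*y + 27 = 0.

Step 1: f(3, -3) = 0, so P lies on C.
Step 2: partial derivatives
  f_x(x, y) = 3*x**2 - 2*x + 2*y + 1, f_y(x, y) = 2*x + 3*y**2 + 2*y - 2.
  f_x(P) = 16, f_y(P) = 25 (gradient nonzero, so P is smooth).
Step 3: tangent line at P: 16·(x − 3) + 25·(y − -3) = 0.
Expanding: 16*x + 25*y + 27 = 0.


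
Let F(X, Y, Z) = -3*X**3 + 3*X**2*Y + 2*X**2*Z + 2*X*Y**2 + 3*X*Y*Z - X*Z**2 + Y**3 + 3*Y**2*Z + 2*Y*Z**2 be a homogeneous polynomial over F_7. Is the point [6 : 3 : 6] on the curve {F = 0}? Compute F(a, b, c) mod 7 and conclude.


F(6,3,6) ≡ 1 (mod 7); P is NOT on the curve.

Evaluate F(6, 3, 6) term-by-term (mod 7).
  -3*X**3 ↦ -3·216·1·1 = -648
  3*X**2*Y ↦ 3·36·3·1 = 324
  2*X**2*Z ↦ 2·36·1·6 = 432
  2*X*Y**2 ↦ 2·6·9·1 = 108
  3*X*Y*Z ↦ 3·6·3·6 = 324
  -X*Z**2 ↦ -1·6·1·36 = -216
  Y**3 ↦ 1·1·27·1 = 27
  3*Y**2*Z ↦ 3·1·9·6 = 162
  2*Y*Z**2 ↦ 2·1·3·36 = 216
Sum: F(6, 3, 6) = (-648) + (324) + (432) + (108) + (324) + (-216) + (27) + (162) + (216) = 729.
Reducing mod 7: 729 ≡ 1 (mod 7).
Since F(a, b, c) ≡ 1 ≠ 0 (mod 7), P does NOT lie on the curve.


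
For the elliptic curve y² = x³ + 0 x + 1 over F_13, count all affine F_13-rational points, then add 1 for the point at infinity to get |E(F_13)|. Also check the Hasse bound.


Affine points = {(0, 1), (0, 12), (2, 3), (2, 10), (4, 0), (5, 3), (5, 10), (6, 3), (6, 10), (10, 0), (12, 0)}; affine count = 11; |E(F_13)| = 12.

Discriminant check: Δ ∝ 4a³ + 27b² = 4·0³ + 27·1² = 4·0 + 27·1 ≡ 1 (mod 13). Nonzero ⇒ E is nonsingular.
For each x ∈ F_13, compute rhs = x³ + 0·x + 1 mod 13, then count y ∈ F_13 with y² ≡ rhs.
  x = 0: rhs = 1, matching y values: 1, 12 (2 points).
  x = 1: rhs = 2, matching y values: none (0 points).
  x = 2: rhs = 9, matching y values: 3, 10 (2 points).
  x = 3: rhs = 2, matching y values: none (0 points).
  x = 4: rhs = 0, matching y values: 0 (1 points).
  x = 5: rhs = 9, matching y values: 3, 10 (2 points).
  x = 6: rhs = 9, matching y values: 3, 10 (2 points).
  x = 7: rhs = 6, matching y values: none (0 points).
  x = 8: rhs = 6, matching y values: none (0 points).
  x = 9: rhs = 2, matching y values: none (0 points).
  x = 10: rhs = 0, matching y values: 0 (1 points).
  x = 11: rhs = 6, matching y values: none (0 points).
  x = 12: rhs = 0, matching y values: 0 (1 points).
Total affine count: 11.
Full point count |E(F_13)| = 11 + 1 = 12.
Hasse bound: |12 − (13+1)| = |-2| = 2 ≤ 2√13 ≈ 7.2111 ✓.


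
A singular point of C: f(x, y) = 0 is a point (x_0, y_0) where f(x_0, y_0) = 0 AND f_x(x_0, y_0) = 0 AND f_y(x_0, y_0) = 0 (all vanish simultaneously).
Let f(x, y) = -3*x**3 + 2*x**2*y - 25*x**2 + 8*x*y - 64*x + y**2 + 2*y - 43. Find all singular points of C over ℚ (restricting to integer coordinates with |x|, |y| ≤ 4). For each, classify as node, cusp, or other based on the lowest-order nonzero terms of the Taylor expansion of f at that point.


Singular points: {(-2, 3)}; classification: node.

Compute partial derivatives:
  f_x = -9*x**2 + 4*x*y - 50*x + 8*y - 64.
  f_y = 2*x**2 + 8*x + 2*y + 2.
Scan x_0 ∈ {−4, ..., 4}. For each x_0, f_y(x_0, y) is a polynomial in y; find its integer roots y ∈ {−4, ..., 4}, then test f_x and f at those candidates.
  x = -4: f_y(-4, y) = 2*y + 2; vanishes at y ∈ {-1}. (-4, -1): f_x = 0 but f = 4 ≠ 0.
  x = -3: f_y(-3, y) = 2*y - 4; vanishes at y ∈ {2}. (-3, 2): f_x = -3 ≠ 0.
  x = -2: f_y(-2, y) = 2*y - 6; vanishes at y ∈ {3}. (-2, 3): f_x = 0, f = 0 — SINGULAR.
  x = -1: f_y(-1, y) = 2*y - 4; vanishes at y ∈ {2}. (-1, 2): f_x = -15 ≠ 0.
  x = 0: f_y(0, y) = 2*y + 2; vanishes at y ∈ {-1}. (0, -1): f_x = -72 ≠ 0.
  x = 1: f_y(1, y) = 2*y + 12; no integer root y with |y| ≤ 4.
  x = 2: f_y(2, y) = 2*y + 26; no integer root y with |y| ≤ 4.
  x = 3: f_y(3, y) = 2*y + 44; no integer root y with |y| ≤ 4.
  x = 4: f_y(4, y) = 2*y + 66; no integer root y with |y| ≤ 4.
Only singular point on the grid: (-2, 3).
Classify: substitute x = -2 + u, y = 3 + v and expand: f = -3*u**3 + 2*u**2*v - u**2 + v**2.
No constant or linear terms (consistent with a singular point). Quadratic part: -u**2 + v**2. Cubic part: -3*u**3 + 2*u**2*v.
The quadratic part v**2 - u**2 = (v − u)(v + u) splits into two distinct linear factors, so there are two distinct tangent lines y − 3 = ±(x − -2) — this is a node (ordinary double point).
Classification: node.


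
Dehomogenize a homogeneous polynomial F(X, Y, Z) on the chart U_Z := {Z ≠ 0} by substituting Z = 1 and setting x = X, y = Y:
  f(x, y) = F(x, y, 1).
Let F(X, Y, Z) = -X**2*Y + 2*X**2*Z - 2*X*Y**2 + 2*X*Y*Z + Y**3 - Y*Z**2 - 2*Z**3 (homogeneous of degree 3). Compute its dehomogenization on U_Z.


f(x, y) = -x**2*y + 2*x**2 - 2*x*y**2 + 2*x*y + y**3 - y - 2

On U_Z we set Z = 1. Each monomial c·X^i·Y^j·Z^k in F becomes c·x^i·y^j·1^k = c·x^i·y^j.
Substituting Z = 1: F(X, Y, 1) = -x**2*y + 2*x**2 - 2*x*y**2 + 2*x*y + y**3 - y - 2.
Note: deg(f) ≤ deg(F) = 3; strict inequality happens when F is divisible by Z (lost terms).


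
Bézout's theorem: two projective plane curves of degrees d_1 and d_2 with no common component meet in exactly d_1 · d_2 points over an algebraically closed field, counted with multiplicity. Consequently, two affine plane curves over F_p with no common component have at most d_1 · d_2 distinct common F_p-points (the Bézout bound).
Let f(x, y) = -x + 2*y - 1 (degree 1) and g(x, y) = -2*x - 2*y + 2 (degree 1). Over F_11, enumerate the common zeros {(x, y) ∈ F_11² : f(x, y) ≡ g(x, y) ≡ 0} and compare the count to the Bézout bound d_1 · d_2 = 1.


Common zeros: {(4, 8)}; count = 1; Bézout bound = 1.

deg(f) = 1, deg(g) = 1, so Bézout bound = 1.
Scan x ∈ F_11. For each x, list the y ∈ F_11 with f(x, y) ≡ 0 and those with g(x, y) ≡ 0 (mod 11); the common zeros in that column are the intersection.
  x = 0: f ≡ 0 at y ∈ {6}; g ≡ 0 at y ∈ {1}; common: ∅.
  x = 1: f ≡ 0 at y ∈ {1}; g ≡ 0 at y ∈ {0}; common: ∅.
  x = 2: f ≡ 0 at y ∈ {7}; g ≡ 0 at y ∈ {10}; common: ∅.
  x = 3: f ≡ 0 at y ∈ {2}; g ≡ 0 at y ∈ {9}; common: ∅.
  x = 4: f ≡ 0 at y ∈ {8}; g ≡ 0 at y ∈ {8}; common: {8}.
  x = 5: f ≡ 0 at y ∈ {3}; g ≡ 0 at y ∈ {7}; common: ∅.
  x = 6: f ≡ 0 at y ∈ {9}; g ≡ 0 at y ∈ {6}; common: ∅.
  x = 7: f ≡ 0 at y ∈ {4}; g ≡ 0 at y ∈ {5}; common: ∅.
  x = 8: f ≡ 0 at y ∈ {10}; g ≡ 0 at y ∈ {4}; common: ∅.
  x = 9: f ≡ 0 at y ∈ {5}; g ≡ 0 at y ∈ {3}; common: ∅.
  x = 10: f ≡ 0 at y ∈ {0}; g ≡ 0 at y ∈ {2}; common: ∅.
Collecting: common zeros = {(4, 8)}, so the count is 1.
Comparison with the Bézout bound: 1 ≤ 1 = deg(f)·deg(g), as expected for curves with no common component (the bound is attained).


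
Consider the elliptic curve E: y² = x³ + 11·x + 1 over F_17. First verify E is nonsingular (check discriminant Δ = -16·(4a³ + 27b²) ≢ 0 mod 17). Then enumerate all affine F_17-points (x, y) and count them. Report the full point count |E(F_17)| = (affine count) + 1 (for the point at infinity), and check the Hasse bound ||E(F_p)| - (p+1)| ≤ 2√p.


Affine points = {(0, 1), (0, 16), (1, 8), (1, 9), (7, 8), (7, 9), (9, 8), (9, 9), (11, 5), (11, 12), (12, 5), (12, 12), (14, 3), (14, 14)}; affine count = 14; |E(F_17)| = 15.

Discriminant check: Δ ∝ 4a³ + 27b² = 4·11³ + 27·1² = 4·1331 + 27·1 ≡ 13 (mod 17). Nonzero ⇒ E is nonsingular.
For each x ∈ F_17, compute rhs = x³ + 11·x + 1 mod 17, then count y ∈ F_17 with y² ≡ rhs.
  x = 0: rhs = 1, matching y values: 1, 16 (2 points).
  x = 1: rhs = 13, matching y values: 8, 9 (2 points).
  x = 2: rhs = 14, matching y values: none (0 points).
  x = 3: rhs = 10, matching y values: none (0 points).
  x = 4: rhs = 7, matching y values: none (0 points).
  x = 5: rhs = 11, matching y values: none (0 points).
  x = 6: rhs = 11, matching y values: none (0 points).
  x = 7: rhs = 13, matching y values: 8, 9 (2 points).
  x = 8: rhs = 6, matching y values: none (0 points).
  x = 9: rhs = 13, matching y values: 8, 9 (2 points).
  x = 10: rhs = 6, matching y values: none (0 points).
  x = 11: rhs = 8, matching y values: 5, 12 (2 points).
  x = 12: rhs = 8, matching y values: 5, 12 (2 points).
  x = 13: rhs = 12, matching y values: none (0 points).
  x = 14: rhs = 9, matching y values: 3, 14 (2 points).
  x = 15: rhs = 5, matching y values: none (0 points).
  x = 16: rhs = 6, matching y values: none (0 points).
Total affine count: 14.
Full point count |E(F_17)| = 14 + 1 = 15.
Hasse bound: |15 − (17+1)| = |-3| = 3 ≤ 2√17 ≈ 8.2462 ✓.
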